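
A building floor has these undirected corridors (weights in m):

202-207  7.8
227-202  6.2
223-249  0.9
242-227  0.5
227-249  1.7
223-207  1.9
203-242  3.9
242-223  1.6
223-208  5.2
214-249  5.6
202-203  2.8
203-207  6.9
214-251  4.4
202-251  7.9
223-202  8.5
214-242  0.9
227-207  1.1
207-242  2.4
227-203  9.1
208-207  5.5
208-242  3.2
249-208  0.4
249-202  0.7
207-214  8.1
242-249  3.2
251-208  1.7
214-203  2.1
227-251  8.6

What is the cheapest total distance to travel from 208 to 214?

Compare a few routes:
208–249–227–242–214: 0.4+1.7+0.5+0.9 = 3.5
208–249–223–242–214: 0.4+0.9+1.6+0.9 = 3.8
Cheapest is 208–249–227–242–214 at 3.5 m.

3.5 m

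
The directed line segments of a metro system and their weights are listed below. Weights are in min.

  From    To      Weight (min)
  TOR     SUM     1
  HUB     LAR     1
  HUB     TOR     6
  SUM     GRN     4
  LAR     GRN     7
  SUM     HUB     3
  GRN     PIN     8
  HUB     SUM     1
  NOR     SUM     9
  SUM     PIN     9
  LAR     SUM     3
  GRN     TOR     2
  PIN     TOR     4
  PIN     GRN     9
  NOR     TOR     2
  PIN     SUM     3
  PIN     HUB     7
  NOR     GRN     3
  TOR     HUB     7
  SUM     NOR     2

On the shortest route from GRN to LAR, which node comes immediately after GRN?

Enumerating some paths:
GRN → PIN → SUM → HUB → LAR: 8+3+3+1 = 15
GRN → PIN → HUB → LAR: 8+7+1 = 16
GRN → TOR → SUM → HUB → LAR: 2+1+3+1 = 7
GRN → TOR → HUB → LAR: 2+7+1 = 10
The minimum is 7 min via GRN → TOR → SUM → HUB → LAR.
So from GRN the first move is to TOR.

TOR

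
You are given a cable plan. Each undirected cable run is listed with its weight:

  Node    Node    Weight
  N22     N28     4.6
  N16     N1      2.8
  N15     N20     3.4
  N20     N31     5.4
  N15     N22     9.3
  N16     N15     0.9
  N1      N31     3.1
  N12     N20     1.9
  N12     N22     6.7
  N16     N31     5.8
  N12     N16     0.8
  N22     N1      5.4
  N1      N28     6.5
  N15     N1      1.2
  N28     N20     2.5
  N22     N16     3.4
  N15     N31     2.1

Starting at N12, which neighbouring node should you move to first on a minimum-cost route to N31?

N16

Candidate routes:
N12 → N16 → N15 → N31: 0.8+0.9+2.1 = 3.8
N12 → N16 → N15 → N1 → N31: 0.8+0.9+1.2+3.1 = 6
The minimum is 3.8 via N12 → N16 → N15 → N31.
So from N12 the first move is to N16.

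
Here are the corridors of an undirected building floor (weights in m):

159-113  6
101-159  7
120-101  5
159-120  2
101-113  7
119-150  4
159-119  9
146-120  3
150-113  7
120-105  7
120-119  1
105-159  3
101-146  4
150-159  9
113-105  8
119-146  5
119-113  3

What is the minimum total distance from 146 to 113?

Shortest distances from 146:
146: 0
120: 3  (via 146)
119: 4  (via 120)
101: 4  (via 146)
159: 5  (via 120)
113: 7  (via 119)
Shortest route: 146 → 120 → 119 → 113 = 7 m.

7 m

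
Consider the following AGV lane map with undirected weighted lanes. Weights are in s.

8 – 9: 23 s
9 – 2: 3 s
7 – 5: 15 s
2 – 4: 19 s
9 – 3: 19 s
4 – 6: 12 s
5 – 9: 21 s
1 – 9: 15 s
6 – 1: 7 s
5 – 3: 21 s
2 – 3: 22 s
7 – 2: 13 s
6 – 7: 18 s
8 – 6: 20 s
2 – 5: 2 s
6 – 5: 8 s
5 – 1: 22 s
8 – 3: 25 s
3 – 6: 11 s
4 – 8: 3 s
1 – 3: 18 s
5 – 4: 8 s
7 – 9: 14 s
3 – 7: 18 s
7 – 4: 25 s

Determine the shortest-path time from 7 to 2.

13 s

Compare a few routes:
7–9–2: 14+3 = 17
7–6–5–2: 18+8+2 = 28
7–5–2: 15+2 = 17
7–2: 13 = 13
The minimum is 13 s via 7–2.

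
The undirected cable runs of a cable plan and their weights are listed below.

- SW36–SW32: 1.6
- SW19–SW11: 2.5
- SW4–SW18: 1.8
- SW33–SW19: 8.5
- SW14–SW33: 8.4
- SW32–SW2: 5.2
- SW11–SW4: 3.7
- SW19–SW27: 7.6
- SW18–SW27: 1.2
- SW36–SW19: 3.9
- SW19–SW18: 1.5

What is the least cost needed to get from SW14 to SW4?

20.2

Compare a few routes:
SW14 → SW33 → SW19 → SW11 → SW4: 8.4+8.5+2.5+3.7 = 23.1
SW14 → SW33 → SW19 → SW18 → SW4: 8.4+8.5+1.5+1.8 = 20.2
The minimum is 20.2 via SW14 → SW33 → SW19 → SW18 → SW4.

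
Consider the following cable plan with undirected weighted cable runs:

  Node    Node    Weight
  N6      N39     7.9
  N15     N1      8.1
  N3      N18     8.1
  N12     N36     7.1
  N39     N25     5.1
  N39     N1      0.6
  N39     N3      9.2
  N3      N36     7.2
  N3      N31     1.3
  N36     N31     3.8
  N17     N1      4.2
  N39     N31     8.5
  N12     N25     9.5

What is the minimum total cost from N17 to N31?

13.3

Enumerating some paths:
N17 - N1 - N39 - N3 - N31: 4.2+0.6+9.2+1.3 = 15.3
N17 - N1 - N39 - N31: 4.2+0.6+8.5 = 13.3
The minimum is 13.3 via N17 - N1 - N39 - N31.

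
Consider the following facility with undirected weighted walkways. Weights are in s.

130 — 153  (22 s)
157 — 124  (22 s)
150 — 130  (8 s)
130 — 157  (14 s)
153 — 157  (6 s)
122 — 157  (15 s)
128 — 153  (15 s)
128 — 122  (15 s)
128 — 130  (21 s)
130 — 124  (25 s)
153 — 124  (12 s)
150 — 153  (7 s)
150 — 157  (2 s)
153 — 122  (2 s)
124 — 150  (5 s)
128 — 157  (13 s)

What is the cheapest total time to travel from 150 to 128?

Shortest distances from 150:
150: 0
157: 2  (via 150)
124: 5  (via 150)
153: 7  (via 150)
130: 8  (via 150)
122: 9  (via 153)
128: 15  (via 157)
Shortest route: 150 → 157 → 128 = 15 s.

15 s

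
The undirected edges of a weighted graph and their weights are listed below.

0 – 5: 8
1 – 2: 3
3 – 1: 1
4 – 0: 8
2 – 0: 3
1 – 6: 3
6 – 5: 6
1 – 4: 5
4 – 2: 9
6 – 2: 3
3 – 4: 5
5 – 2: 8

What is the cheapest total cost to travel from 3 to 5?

Enumerating some paths:
3 - 1 - 2 - 6 - 5: 1+3+3+6 = 13
3 - 1 - 6 - 5: 1+3+6 = 10
3 - 1 - 2 - 0 - 5: 1+3+3+8 = 15
3 - 1 - 2 - 5: 1+3+8 = 12
Cheapest is 3 - 1 - 6 - 5 at 10.

10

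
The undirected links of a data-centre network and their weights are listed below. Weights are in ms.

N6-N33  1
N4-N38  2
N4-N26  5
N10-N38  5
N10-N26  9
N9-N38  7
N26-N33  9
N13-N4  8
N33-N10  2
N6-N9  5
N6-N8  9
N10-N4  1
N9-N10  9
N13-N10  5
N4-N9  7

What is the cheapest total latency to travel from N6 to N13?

Enumerating some paths:
N6 - N33 - N10 - N38 - N4 - N13: 1+2+5+2+8 = 18
N6 - N33 - N10 - N4 - N13: 1+2+1+8 = 12
N6 - N33 - N10 - N13: 1+2+5 = 8
The minimum is 8 ms via N6 - N33 - N10 - N13.

8 ms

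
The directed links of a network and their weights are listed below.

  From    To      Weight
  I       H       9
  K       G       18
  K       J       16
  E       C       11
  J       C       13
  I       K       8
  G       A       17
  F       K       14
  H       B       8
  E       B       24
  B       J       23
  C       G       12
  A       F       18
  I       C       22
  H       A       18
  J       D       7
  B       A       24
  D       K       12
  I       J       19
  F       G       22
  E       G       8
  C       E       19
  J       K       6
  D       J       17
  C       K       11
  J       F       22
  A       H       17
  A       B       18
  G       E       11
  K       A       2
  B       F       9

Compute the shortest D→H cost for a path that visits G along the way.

64

Best D to G: D → K → G costing 30
Shortest G→H: G → A → H = 34
Total via G: 30 + 34 = 64.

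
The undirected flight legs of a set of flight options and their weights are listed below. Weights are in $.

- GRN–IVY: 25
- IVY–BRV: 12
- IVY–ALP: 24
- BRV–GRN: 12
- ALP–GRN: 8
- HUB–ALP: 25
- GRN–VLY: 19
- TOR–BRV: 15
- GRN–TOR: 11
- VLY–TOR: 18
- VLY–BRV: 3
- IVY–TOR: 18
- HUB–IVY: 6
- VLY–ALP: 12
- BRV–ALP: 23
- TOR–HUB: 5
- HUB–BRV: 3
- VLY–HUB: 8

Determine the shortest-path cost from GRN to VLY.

Settle nodes by increasing distance from GRN:
GRN: 0
ALP: 8  (via GRN)
TOR: 11  (via GRN)
BRV: 12  (via GRN)
HUB: 15  (via BRV)
VLY: 15  (via BRV)
Shortest route: GRN–BRV–VLY = $15.

$15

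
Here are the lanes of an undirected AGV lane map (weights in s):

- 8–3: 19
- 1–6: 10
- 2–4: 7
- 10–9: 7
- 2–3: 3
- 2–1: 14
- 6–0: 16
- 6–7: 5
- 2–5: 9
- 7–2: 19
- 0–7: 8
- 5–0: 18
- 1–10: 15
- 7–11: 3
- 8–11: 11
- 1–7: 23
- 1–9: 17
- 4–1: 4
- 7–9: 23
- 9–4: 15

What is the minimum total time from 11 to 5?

29 s

Candidate routes:
11–7–6–1–4–2–5: 3+5+10+4+7+9 = 38
11–7–0–5: 3+8+18 = 29
11–7–2–5: 3+19+9 = 31
The minimum is 29 s via 11–7–0–5.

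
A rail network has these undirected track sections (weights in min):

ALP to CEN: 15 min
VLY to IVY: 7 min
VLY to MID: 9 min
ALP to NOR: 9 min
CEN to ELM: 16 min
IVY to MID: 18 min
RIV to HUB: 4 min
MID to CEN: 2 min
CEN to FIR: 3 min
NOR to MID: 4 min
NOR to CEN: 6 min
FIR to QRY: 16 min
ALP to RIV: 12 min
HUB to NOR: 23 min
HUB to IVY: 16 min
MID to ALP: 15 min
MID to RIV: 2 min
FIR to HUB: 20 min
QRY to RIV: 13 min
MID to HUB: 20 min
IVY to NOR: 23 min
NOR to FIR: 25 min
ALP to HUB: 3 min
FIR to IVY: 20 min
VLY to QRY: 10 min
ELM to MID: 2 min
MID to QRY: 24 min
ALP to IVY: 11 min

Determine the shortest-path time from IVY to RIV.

Shortest distances from IVY:
IVY: 0
VLY: 7  (via IVY)
ALP: 11  (via IVY)
HUB: 14  (via ALP)
MID: 16  (via VLY)
QRY: 17  (via VLY)
CEN: 18  (via MID)
RIV: 18  (via HUB)
Shortest route: IVY–ALP–HUB–RIV = 18 min.

18 min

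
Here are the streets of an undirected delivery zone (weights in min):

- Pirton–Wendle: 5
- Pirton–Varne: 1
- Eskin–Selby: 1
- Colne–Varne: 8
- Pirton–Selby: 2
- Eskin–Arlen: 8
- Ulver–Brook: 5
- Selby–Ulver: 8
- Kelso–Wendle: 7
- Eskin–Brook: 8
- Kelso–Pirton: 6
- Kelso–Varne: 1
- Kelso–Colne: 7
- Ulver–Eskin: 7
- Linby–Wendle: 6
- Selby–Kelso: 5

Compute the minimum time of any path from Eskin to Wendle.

Settle nodes by increasing distance from Eskin:
Eskin: 0
Selby: 1  (via Eskin)
Pirton: 3  (via Selby)
Varne: 4  (via Pirton)
Kelso: 5  (via Varne)
Ulver: 7  (via Eskin)
Wendle: 8  (via Pirton)
Shortest route: Eskin–Selby–Pirton–Wendle = 8 min.

8 min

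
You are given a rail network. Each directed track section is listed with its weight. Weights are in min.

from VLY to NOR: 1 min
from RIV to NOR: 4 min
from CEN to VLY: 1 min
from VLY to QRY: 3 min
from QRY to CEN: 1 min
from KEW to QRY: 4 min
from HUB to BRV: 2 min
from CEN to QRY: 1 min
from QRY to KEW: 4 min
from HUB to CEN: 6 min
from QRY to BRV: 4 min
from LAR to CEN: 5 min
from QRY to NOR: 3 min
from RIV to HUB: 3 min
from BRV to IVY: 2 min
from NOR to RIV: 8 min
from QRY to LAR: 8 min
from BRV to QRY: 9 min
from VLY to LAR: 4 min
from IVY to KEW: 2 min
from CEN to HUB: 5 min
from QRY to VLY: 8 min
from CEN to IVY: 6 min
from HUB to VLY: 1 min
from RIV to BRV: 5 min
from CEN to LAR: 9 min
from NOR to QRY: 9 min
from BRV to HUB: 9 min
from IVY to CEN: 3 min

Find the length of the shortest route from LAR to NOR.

7 min

Candidate routes:
LAR → CEN → QRY → NOR: 5+1+3 = 9
LAR → CEN → VLY → QRY → NOR: 5+1+3+3 = 12
LAR → CEN → VLY → NOR: 5+1+1 = 7
LAR → CEN → HUB → VLY → NOR: 5+5+1+1 = 12
The minimum is 7 min via LAR → CEN → VLY → NOR.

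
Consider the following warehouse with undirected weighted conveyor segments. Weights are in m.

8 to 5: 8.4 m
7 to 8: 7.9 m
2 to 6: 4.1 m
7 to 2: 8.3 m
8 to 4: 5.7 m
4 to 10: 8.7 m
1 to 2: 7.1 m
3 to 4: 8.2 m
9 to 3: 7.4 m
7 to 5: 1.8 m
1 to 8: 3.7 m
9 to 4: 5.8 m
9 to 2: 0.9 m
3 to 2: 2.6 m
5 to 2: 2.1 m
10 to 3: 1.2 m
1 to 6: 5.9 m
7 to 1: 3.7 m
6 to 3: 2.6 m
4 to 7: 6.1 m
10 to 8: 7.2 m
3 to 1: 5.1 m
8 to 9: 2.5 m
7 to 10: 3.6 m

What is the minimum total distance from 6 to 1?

Candidate routes:
6–1: 5.9 = 5.9
6–2–9–8–1: 4.1+0.9+2.5+3.7 = 11.2
6–3–10–7–1: 2.6+1.2+3.6+3.7 = 11.1
6–3–1: 2.6+5.1 = 7.7
Cheapest is 6–1 at 5.9 m.

5.9 m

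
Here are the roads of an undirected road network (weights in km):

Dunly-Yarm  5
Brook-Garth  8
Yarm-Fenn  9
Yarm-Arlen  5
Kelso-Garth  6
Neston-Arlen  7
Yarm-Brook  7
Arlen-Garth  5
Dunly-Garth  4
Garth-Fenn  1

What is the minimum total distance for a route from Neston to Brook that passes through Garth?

20 km

Best Neston to Garth: Neston → Arlen → Garth costing 12
Shortest Garth→Brook: Garth → Brook = 8
Total via Garth: 12 + 8 = 20 km.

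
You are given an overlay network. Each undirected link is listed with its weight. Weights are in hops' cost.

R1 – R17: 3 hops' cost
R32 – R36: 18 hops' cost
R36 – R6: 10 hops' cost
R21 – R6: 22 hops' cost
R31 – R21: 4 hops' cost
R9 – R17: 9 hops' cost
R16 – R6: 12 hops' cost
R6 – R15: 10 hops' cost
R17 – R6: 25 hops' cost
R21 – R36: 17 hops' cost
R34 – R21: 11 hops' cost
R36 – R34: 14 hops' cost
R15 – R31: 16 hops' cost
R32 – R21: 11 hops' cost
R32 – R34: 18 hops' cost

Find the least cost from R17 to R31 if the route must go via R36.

56 hops' cost

Best R17 to R36: R17 → R6 → R36 costing 35
Best R36 to R31: R36 → R21 → R31 costing 21
Total via R36: 35 + 21 = 56 hops' cost.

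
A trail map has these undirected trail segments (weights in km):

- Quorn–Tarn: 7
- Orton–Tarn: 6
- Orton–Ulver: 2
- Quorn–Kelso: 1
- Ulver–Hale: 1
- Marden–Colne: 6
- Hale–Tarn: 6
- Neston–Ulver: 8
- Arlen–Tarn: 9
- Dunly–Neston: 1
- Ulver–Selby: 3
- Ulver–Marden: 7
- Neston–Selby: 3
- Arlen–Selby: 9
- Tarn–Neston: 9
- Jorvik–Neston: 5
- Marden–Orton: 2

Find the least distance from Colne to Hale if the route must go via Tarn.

20 km

Best Colne to Tarn: Colne–Marden–Orton–Tarn costing 14
Shortest Tarn→Hale: Tarn–Hale = 6
Total via Tarn: 14 + 6 = 20 km.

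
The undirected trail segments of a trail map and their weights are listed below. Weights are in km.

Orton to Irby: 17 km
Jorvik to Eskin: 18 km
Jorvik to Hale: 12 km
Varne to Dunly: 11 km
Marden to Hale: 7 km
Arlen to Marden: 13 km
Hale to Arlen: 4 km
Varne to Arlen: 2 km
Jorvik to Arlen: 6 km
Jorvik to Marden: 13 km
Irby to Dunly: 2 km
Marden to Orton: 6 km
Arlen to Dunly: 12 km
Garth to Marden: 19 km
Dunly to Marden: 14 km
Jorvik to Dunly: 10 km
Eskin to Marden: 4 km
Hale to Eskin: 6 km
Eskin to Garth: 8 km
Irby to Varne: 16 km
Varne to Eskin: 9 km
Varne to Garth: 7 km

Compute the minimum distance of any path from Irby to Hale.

Running Dijkstra from Irby:
Irby: 0
Dunly: 2  (via Irby)
Jorvik: 12  (via Dunly)
Varne: 13  (via Dunly)
Arlen: 14  (via Dunly)
Marden: 16  (via Dunly)
Orton: 17  (via Irby)
Hale: 18  (via Arlen)
Shortest route: Irby → Dunly → Arlen → Hale = 18 km.

18 km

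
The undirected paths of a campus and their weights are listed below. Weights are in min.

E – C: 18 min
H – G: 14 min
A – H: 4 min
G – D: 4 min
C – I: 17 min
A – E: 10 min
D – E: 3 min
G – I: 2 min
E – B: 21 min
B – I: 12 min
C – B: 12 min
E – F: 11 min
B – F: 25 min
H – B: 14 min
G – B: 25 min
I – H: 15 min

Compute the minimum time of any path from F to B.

25 min

Compare a few routes:
F - B: 25 = 25
F - E - D - G - I - B: 11+3+4+2+12 = 32
F - E - A - H - B: 11+10+4+14 = 39
F - E - B: 11+21 = 32
The minimum is 25 min via F - B.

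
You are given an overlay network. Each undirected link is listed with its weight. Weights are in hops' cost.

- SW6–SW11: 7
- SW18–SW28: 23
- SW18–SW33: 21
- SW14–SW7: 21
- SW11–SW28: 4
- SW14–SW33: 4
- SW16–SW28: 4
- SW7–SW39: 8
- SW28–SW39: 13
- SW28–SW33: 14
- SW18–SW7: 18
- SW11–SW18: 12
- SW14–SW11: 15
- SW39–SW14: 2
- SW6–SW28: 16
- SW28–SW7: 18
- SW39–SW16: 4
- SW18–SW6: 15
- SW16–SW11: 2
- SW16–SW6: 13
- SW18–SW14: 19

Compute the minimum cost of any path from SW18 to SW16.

Enumerating some paths:
SW18 - SW11 - SW16: 12+2 = 14
SW18 - SW14 - SW39 - SW16: 19+2+4 = 25
SW18 - SW6 - SW11 - SW16: 15+7+2 = 24
SW18 - SW11 - SW28 - SW16: 12+4+4 = 20
Cheapest is SW18 - SW11 - SW16 at 14 hops' cost.

14 hops' cost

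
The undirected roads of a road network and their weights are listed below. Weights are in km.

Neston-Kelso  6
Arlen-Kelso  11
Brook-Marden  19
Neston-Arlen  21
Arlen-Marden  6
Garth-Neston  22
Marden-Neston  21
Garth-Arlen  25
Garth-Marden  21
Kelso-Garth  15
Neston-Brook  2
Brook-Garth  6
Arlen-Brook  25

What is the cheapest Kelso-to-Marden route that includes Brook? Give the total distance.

Shortest Kelso→Brook: Kelso → Neston → Brook = 8
Best Brook to Marden: Brook → Marden costing 19
Total via Brook: 8 + 19 = 27 km.

27 km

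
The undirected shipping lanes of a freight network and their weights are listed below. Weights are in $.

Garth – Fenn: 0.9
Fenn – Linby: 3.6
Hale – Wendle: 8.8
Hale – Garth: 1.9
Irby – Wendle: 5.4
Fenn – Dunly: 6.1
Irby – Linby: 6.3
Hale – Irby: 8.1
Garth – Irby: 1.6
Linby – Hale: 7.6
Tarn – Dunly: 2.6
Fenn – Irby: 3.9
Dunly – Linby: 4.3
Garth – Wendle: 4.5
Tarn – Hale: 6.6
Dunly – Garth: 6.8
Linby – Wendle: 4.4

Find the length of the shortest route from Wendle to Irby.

Shortest distances from Wendle:
Wendle: 0
Linby: 4.4  (via Wendle)
Garth: 4.5  (via Wendle)
Irby: 5.4  (via Wendle)
Shortest route: Wendle → Irby = $5.4.

$5.4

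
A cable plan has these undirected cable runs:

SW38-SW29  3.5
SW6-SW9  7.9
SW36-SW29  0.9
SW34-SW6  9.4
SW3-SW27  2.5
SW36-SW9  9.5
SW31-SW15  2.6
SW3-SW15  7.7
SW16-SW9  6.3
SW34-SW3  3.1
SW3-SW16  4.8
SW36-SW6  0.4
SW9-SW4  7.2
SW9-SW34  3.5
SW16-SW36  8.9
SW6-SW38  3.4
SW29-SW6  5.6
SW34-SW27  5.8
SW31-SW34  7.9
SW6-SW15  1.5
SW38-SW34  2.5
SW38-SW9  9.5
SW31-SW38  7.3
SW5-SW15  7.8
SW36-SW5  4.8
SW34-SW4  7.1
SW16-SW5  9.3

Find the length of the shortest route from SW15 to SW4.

Candidate routes:
SW15–SW31–SW34–SW4: 2.6+7.9+7.1 = 17.6
SW15–SW6–SW9–SW4: 1.5+7.9+7.2 = 16.6
SW15–SW6–SW36–SW29–SW38–SW34–SW4: 1.5+0.4+0.9+3.5+2.5+7.1 = 15.9
SW15–SW6–SW38–SW34–SW4: 1.5+3.4+2.5+7.1 = 14.5
Cheapest is SW15–SW6–SW38–SW34–SW4 at 14.5.

14.5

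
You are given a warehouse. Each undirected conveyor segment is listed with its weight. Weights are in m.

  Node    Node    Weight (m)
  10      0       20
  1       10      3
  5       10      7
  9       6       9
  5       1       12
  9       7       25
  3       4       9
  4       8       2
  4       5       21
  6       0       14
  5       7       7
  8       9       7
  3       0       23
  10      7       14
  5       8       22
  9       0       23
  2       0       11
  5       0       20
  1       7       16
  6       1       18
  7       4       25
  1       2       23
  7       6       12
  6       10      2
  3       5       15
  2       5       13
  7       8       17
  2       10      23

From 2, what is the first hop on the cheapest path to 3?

Candidate routes:
2 - 0 - 3: 11+23 = 34
2 - 5 - 3: 13+15 = 28
2 - 5 - 4 - 3: 13+21+9 = 43
2 - 10 - 5 - 3: 23+7+15 = 45
Cheapest is 2 - 5 - 3 at 28 m.
So from 2 the first move is to 5.

5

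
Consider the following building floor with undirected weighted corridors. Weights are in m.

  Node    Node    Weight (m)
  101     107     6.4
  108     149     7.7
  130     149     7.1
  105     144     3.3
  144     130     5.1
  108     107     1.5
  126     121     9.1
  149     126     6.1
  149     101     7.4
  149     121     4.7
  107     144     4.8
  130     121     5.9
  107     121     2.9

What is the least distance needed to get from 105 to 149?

Candidate routes:
105 → 144 → 107 → 121 → 149: 3.3+4.8+2.9+4.7 = 15.7
105 → 144 → 107 → 108 → 149: 3.3+4.8+1.5+7.7 = 17.3
105 → 144 → 130 → 149: 3.3+5.1+7.1 = 15.5
The minimum is 15.5 m via 105 → 144 → 130 → 149.

15.5 m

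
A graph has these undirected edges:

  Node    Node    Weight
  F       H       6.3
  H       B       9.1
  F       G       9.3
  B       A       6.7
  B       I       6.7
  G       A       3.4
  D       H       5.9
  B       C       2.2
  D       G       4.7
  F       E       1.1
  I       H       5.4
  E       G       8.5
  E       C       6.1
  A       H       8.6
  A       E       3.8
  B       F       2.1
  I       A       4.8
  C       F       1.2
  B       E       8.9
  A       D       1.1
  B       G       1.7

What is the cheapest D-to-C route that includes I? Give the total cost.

14.8

Shortest D→I: D–A–I = 5.9
Best I to C: I–B–C costing 8.9
Total via I: 5.9 + 8.9 = 14.8.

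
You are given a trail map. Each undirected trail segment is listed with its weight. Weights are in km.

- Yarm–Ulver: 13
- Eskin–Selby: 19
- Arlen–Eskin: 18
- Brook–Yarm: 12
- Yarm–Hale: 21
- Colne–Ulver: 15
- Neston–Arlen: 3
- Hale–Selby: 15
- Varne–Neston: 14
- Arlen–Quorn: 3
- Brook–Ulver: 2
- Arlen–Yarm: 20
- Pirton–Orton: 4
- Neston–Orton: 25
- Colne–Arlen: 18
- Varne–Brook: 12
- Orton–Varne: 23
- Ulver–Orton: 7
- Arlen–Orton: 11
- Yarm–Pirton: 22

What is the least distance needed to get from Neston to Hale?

44 km

Running Dijkstra from Neston:
Neston: 0
Arlen: 3  (via Neston)
Quorn: 6  (via Arlen)
Orton: 14  (via Arlen)
Varne: 14  (via Neston)
Pirton: 18  (via Orton)
Eskin: 21  (via Arlen)
Colne: 21  (via Arlen)
Ulver: 21  (via Orton)
Brook: 23  (via Ulver)
Yarm: 23  (via Arlen)
Selby: 40  (via Eskin)
Hale: 44  (via Yarm)
Shortest route: Neston → Arlen → Yarm → Hale = 44 km.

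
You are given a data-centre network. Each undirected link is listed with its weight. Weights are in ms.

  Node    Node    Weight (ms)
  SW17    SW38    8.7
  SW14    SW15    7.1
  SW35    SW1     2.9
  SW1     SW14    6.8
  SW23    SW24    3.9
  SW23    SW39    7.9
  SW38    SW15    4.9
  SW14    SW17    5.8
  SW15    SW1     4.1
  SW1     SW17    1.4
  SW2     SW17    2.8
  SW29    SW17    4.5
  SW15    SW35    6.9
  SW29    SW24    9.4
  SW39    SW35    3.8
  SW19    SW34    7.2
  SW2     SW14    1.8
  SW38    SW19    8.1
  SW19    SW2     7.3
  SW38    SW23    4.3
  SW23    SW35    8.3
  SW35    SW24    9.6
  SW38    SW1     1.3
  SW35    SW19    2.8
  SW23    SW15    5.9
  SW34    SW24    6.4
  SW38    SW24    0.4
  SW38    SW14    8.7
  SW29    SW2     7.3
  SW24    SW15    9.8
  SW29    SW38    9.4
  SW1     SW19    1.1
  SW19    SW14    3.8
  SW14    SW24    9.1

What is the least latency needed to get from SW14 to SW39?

Running Dijkstra from SW14:
SW14: 0
SW2: 1.8  (via SW14)
SW19: 3.8  (via SW14)
SW17: 4.6  (via SW2)
SW1: 4.9  (via SW19)
SW38: 6.2  (via SW1)
SW35: 6.6  (via SW19)
SW24: 6.6  (via SW38)
SW15: 7.1  (via SW14)
SW29: 9.1  (via SW2)
SW39: 10.4  (via SW35)
Shortest route: SW14 → SW19 → SW35 → SW39 = 10.4 ms.

10.4 ms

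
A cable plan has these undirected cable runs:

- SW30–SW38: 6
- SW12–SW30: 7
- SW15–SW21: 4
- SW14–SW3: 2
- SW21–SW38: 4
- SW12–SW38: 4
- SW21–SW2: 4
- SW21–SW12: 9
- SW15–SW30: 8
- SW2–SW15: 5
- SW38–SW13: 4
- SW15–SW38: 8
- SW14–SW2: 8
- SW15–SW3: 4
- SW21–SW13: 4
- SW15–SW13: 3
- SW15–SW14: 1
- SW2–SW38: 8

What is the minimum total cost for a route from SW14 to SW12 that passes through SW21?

13

Shortest SW14→SW21: SW14–SW15–SW21 = 5
Shortest SW21→SW12: SW21–SW38–SW12 = 8
Total via SW21: 5 + 8 = 13.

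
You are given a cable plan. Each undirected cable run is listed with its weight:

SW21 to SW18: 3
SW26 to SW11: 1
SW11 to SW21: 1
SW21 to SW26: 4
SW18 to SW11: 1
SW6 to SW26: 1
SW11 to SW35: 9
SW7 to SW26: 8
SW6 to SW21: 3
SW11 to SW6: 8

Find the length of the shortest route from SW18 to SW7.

Compare a few routes:
SW18–SW21–SW11–SW26–SW7: 3+1+1+8 = 13
SW18–SW11–SW26–SW7: 1+1+8 = 10
Cheapest is SW18–SW11–SW26–SW7 at 10.

10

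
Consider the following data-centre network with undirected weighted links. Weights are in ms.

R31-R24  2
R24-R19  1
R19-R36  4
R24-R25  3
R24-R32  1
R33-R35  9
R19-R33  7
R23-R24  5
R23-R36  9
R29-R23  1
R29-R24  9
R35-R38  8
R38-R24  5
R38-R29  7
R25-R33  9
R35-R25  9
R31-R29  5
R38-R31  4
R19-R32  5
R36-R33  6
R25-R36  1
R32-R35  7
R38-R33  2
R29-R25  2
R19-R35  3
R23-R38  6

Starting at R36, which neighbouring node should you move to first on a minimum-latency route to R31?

R25

Compare a few routes:
R36–R19–R24–R31: 4+1+2 = 7
R36–R25–R24–R31: 1+3+2 = 6
Cheapest is R36–R25–R24–R31 at 6 ms.
So from R36 the first move is to R25.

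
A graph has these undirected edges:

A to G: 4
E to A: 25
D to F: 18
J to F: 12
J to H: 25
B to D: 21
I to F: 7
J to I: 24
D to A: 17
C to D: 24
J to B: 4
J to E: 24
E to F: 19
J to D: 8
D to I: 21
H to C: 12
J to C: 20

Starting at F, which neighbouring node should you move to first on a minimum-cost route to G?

D

Compare a few routes:
F–E–A–G: 19+25+4 = 48
F–J–D–A–G: 12+8+17+4 = 41
F–D–A–G: 18+17+4 = 39
Cheapest is F–D–A–G at 39.
So from F the first move is to D.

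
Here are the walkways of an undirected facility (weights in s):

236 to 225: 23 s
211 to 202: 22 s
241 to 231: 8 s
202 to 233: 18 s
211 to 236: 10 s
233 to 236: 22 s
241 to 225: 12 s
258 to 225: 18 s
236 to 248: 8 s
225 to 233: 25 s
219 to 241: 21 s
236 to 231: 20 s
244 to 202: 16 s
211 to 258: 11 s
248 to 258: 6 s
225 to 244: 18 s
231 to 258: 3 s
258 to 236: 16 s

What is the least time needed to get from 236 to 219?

46 s

Settle nodes by increasing distance from 236:
236: 0
248: 8  (via 236)
211: 10  (via 236)
258: 14  (via 248)
231: 17  (via 258)
233: 22  (via 236)
225: 23  (via 236)
241: 25  (via 231)
202: 32  (via 211)
244: 41  (via 225)
219: 46  (via 241)
Shortest route: 236–248–258–231–241–219 = 46 s.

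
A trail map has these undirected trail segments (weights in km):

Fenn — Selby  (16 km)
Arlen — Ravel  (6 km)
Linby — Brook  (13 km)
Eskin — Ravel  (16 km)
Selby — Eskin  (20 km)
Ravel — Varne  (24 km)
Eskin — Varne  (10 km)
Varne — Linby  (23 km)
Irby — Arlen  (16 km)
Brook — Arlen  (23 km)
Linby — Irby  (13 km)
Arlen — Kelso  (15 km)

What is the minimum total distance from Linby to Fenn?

Enumerating some paths:
Linby–Irby–Arlen–Ravel–Eskin–Selby–Fenn: 13+16+6+16+20+16 = 87
Linby–Varne–Eskin–Selby–Fenn: 23+10+20+16 = 69
Cheapest is Linby–Varne–Eskin–Selby–Fenn at 69 km.

69 km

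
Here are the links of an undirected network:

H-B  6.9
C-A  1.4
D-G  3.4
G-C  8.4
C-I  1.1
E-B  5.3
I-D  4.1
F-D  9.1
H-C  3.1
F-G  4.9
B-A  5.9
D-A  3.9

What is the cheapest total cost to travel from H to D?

Candidate routes:
H → C → G → D: 3.1+8.4+3.4 = 14.9
H → C → I → D: 3.1+1.1+4.1 = 8.3
H → C → A → D: 3.1+1.4+3.9 = 8.4
The minimum is 8.3 via H → C → I → D.

8.3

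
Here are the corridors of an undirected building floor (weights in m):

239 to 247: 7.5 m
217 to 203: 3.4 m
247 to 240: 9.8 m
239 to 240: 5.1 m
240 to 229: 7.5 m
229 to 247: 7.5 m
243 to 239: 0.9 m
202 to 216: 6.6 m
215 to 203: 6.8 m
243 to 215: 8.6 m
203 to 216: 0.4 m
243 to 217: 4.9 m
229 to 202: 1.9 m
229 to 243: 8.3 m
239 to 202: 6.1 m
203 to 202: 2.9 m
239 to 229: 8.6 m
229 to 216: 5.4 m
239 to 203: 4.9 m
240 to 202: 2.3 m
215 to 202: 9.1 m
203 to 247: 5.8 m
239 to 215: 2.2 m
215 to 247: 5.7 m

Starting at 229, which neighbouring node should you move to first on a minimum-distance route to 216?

202

Compare a few routes:
229 → 202 → 216: 1.9+6.6 = 8.5
229 → 216: 5.4 = 5.4
229 → 202 → 203 → 216: 1.9+2.9+0.4 = 5.2
The minimum is 5.2 m via 229 → 202 → 203 → 216.
So from 229 the first move is to 202.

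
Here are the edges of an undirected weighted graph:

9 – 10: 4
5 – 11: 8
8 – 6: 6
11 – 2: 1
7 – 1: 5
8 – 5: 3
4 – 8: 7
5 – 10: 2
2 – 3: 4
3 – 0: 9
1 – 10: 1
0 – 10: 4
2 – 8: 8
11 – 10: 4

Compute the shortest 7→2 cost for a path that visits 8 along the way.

Best 7 to 8: 7 → 1 → 10 → 5 → 8 costing 11
Best 8 to 2: 8 → 2 costing 8
Total via 8: 11 + 8 = 19.

19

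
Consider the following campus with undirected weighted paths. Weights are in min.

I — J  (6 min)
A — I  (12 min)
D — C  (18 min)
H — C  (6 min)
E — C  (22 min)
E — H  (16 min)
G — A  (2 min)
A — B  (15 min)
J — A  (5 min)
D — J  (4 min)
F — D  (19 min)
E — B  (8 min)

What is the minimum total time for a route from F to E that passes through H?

59 min

Best F to H: F → D → C → H costing 43
Best H to E: H → E costing 16
Total via H: 43 + 16 = 59 min.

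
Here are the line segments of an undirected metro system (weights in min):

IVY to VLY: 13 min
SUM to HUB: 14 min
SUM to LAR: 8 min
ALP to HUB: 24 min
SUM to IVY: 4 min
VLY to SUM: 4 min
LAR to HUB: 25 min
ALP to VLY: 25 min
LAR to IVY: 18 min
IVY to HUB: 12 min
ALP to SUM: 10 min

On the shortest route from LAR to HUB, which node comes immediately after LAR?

SUM

Candidate routes:
LAR–SUM–HUB: 8+14 = 22
LAR–SUM–IVY–HUB: 8+4+12 = 24
LAR–HUB: 25 = 25
Cheapest is LAR–SUM–HUB at 22 min.
So from LAR the first move is to SUM.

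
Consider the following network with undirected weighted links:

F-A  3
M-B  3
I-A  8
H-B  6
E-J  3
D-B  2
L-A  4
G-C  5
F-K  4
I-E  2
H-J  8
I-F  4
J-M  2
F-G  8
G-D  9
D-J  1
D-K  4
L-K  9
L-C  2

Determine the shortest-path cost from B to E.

6

Running Dijkstra from B:
B: 0
D: 2  (via B)
J: 3  (via D)
M: 3  (via B)
E: 6  (via J)
Shortest route: B–D–J–E = 6.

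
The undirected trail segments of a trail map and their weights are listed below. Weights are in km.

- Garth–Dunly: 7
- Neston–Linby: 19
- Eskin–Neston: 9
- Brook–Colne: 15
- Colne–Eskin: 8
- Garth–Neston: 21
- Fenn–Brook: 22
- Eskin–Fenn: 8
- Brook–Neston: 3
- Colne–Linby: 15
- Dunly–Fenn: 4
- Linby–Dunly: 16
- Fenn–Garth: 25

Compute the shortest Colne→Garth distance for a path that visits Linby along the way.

38 km

Shortest Colne→Linby: Colne–Linby = 15
Best Linby to Garth: Linby–Dunly–Garth costing 23
Total via Linby: 15 + 23 = 38 km.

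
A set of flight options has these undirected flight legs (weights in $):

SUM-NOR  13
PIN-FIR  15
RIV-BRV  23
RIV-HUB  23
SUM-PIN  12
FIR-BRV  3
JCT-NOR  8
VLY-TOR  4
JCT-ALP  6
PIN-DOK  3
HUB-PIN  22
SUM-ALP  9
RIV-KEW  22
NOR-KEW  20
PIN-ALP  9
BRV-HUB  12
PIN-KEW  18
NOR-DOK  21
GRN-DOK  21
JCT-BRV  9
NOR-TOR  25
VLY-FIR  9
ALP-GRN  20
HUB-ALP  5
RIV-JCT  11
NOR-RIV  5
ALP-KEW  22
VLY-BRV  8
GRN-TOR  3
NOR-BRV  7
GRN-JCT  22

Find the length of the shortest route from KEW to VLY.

Enumerating some paths:
KEW - NOR - BRV - VLY: 20+7+8 = 35
KEW - NOR - BRV - FIR - VLY: 20+7+3+9 = 39
Cheapest is KEW - NOR - BRV - VLY at $35.

$35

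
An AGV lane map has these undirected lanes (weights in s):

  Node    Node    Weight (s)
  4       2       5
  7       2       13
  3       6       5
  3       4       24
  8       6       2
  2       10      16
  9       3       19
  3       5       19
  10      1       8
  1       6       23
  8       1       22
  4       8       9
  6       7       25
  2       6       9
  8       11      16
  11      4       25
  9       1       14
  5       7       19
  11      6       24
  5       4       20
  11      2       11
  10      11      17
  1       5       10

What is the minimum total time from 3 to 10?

30 s

Enumerating some paths:
3–6–2–10: 5+9+16 = 30
3–6–1–10: 5+23+8 = 36
The minimum is 30 s via 3–6–2–10.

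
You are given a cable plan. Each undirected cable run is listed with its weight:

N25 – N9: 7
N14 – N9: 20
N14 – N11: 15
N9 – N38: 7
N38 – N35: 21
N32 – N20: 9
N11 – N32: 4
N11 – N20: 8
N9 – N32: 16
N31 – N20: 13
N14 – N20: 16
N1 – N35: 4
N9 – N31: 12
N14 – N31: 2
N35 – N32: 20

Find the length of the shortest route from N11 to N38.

Enumerating some paths:
N11 → N32 → N9 → N38: 4+16+7 = 27
N11 → N14 → N31 → N9 → N38: 15+2+12+7 = 36
The minimum is 27 via N11 → N32 → N9 → N38.

27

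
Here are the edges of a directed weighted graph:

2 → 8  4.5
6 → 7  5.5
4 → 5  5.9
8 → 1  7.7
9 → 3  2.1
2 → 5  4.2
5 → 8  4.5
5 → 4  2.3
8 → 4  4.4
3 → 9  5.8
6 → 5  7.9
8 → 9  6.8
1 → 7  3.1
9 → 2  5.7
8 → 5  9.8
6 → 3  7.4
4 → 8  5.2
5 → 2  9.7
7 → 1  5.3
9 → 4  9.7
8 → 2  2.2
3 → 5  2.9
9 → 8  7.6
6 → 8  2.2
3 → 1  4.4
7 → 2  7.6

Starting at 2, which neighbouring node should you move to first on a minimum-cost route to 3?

Compare a few routes:
2–5–8–9–3: 4.2+4.5+6.8+2.1 = 17.6
2–8–9–3: 4.5+6.8+2.1 = 13.4
The minimum is 13.4 via 2–8–9–3.
So from 2 the first move is to 8.

8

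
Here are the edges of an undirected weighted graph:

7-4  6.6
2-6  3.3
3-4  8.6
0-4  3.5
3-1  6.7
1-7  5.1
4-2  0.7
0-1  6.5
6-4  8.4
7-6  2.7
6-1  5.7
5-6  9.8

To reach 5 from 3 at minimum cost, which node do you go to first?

1

Compare a few routes:
3 → 1 → 6 → 5: 6.7+5.7+9.8 = 22.2
3 → 4 → 2 → 6 → 5: 8.6+0.7+3.3+9.8 = 22.4
Cheapest is 3 → 1 → 6 → 5 at 22.2.
So from 3 the first move is to 1.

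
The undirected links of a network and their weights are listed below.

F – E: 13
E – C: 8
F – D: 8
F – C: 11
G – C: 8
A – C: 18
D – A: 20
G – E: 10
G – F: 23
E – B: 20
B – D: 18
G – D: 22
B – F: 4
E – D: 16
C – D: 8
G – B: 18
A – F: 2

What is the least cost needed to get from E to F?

Settle nodes by increasing distance from E:
E: 0
C: 8  (via E)
G: 10  (via E)
F: 13  (via E)
Shortest route: E → F = 13.

13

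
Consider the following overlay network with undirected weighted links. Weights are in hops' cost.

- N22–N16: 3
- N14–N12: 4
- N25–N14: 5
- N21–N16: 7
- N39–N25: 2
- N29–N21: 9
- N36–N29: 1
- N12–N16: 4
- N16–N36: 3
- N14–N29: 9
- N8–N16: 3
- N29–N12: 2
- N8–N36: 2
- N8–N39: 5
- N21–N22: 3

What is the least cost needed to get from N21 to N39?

14 hops' cost

Enumerating some paths:
N21 → N16 → N8 → N39: 7+3+5 = 15
N21 → N22 → N16 → N36 → N8 → N39: 3+3+3+2+5 = 16
N21 → N22 → N16 → N8 → N39: 3+3+3+5 = 14
Cheapest is N21 → N22 → N16 → N8 → N39 at 14 hops' cost.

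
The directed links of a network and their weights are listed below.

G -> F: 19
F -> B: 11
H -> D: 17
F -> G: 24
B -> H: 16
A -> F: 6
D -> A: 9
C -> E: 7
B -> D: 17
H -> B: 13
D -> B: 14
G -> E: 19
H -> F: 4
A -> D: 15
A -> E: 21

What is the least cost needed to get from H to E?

47

Settle nodes by increasing distance from H:
H: 0
F: 4  (via H)
B: 13  (via H)
D: 17  (via H)
A: 26  (via D)
G: 28  (via F)
E: 47  (via A)
Shortest route: H–D–A–E = 47.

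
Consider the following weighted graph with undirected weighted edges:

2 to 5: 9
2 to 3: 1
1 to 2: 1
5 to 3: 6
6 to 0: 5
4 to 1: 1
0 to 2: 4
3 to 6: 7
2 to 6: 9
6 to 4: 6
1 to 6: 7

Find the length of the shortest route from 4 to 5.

9

Candidate routes:
4–1–2–5: 1+1+9 = 11
4–6–3–5: 6+7+6 = 19
4–1–6–3–5: 1+7+7+6 = 21
4–1–2–3–5: 1+1+1+6 = 9
The minimum is 9 via 4–1–2–3–5.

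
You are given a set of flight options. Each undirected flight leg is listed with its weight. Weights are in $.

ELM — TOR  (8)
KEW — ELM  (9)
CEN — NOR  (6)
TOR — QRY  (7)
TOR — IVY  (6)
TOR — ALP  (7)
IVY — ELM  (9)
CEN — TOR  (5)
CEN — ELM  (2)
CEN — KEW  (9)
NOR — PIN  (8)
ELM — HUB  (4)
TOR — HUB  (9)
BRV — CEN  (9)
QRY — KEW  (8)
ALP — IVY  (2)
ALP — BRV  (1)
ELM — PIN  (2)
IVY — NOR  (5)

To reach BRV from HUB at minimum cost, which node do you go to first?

Enumerating some paths:
HUB → TOR → ALP → BRV: 9+7+1 = 17
HUB → TOR → IVY → ALP → BRV: 9+6+2+1 = 18
HUB → ELM → IVY → ALP → BRV: 4+9+2+1 = 16
HUB → ELM → CEN → BRV: 4+2+9 = 15
The minimum is $15 via HUB → ELM → CEN → BRV.
So from HUB the first move is to ELM.

ELM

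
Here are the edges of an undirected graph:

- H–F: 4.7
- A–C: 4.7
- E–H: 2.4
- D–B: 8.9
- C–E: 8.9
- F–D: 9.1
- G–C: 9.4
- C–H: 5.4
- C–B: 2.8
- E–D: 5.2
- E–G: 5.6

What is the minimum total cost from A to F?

Candidate routes:
A → C → H → E → D → F: 4.7+5.4+2.4+5.2+9.1 = 26.8
A → C → H → F: 4.7+5.4+4.7 = 14.8
A → C → B → D → F: 4.7+2.8+8.9+9.1 = 25.5
A → C → E → H → F: 4.7+8.9+2.4+4.7 = 20.7
Cheapest is A → C → H → F at 14.8.

14.8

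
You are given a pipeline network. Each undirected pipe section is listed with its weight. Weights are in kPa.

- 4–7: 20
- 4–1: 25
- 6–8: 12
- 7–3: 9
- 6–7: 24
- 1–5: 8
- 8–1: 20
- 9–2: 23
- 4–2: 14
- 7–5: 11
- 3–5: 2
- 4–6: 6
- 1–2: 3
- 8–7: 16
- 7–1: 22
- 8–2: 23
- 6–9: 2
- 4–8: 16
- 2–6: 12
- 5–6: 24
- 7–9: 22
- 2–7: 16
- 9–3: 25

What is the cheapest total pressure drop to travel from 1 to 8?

Candidate routes:
1 → 8: 20 = 20
1 → 2 → 8: 3+23 = 26
1 → 2 → 6 → 8: 3+12+12 = 27
Cheapest is 1 → 8 at 20 kPa.

20 kPa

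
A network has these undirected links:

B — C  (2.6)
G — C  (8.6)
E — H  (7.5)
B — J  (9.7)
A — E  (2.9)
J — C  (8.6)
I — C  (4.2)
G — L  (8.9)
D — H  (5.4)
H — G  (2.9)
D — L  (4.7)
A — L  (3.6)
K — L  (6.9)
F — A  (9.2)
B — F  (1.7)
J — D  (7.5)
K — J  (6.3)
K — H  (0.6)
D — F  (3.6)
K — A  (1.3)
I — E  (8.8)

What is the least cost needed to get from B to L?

Enumerating some paths:
B–F–D–H–K–L: 1.7+3.6+5.4+0.6+6.9 = 18.2
B–F–D–H–K–A–L: 1.7+3.6+5.4+0.6+1.3+3.6 = 16.2
B–F–A–L: 1.7+9.2+3.6 = 14.5
B–F–D–L: 1.7+3.6+4.7 = 10
Cheapest is B–F–D–L at 10.

10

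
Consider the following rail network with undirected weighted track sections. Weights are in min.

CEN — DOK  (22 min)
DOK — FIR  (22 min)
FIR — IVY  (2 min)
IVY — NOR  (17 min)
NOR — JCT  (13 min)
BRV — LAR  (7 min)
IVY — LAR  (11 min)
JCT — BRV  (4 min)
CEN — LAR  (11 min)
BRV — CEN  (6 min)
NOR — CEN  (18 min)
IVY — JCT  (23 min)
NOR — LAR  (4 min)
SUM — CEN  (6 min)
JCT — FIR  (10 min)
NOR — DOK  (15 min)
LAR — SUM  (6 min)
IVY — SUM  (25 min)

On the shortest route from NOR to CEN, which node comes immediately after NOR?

LAR

Compare a few routes:
NOR - LAR - SUM - CEN: 4+6+6 = 16
NOR - LAR - BRV - CEN: 4+7+6 = 17
NOR - LAR - CEN: 4+11 = 15
The minimum is 15 min via NOR - LAR - CEN.
So from NOR the first move is to LAR.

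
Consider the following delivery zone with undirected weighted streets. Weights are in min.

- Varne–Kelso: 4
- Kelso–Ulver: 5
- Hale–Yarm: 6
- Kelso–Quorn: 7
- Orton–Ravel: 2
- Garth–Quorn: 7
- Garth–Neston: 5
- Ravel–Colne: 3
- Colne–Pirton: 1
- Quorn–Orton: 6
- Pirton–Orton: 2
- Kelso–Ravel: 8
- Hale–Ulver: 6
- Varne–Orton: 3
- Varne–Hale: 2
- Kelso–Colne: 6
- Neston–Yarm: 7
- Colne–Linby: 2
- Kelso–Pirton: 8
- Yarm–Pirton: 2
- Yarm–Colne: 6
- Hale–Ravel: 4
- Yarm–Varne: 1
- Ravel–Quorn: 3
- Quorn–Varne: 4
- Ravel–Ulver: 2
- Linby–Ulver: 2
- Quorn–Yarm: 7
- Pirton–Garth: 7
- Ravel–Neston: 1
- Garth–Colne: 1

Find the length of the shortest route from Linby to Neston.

5 min

Running Dijkstra from Linby:
Linby: 0
Ulver: 2  (via Linby)
Colne: 2  (via Linby)
Garth: 3  (via Colne)
Pirton: 3  (via Colne)
Ravel: 4  (via Ulver)
Neston: 5  (via Ravel)
Shortest route: Linby → Ulver → Ravel → Neston = 5 min.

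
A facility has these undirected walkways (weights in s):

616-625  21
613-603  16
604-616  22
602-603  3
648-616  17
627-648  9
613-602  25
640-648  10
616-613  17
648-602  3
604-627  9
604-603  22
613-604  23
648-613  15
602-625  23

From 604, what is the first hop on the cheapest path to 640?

Enumerating some paths:
604 → 603 → 602 → 648 → 640: 22+3+3+10 = 38
604 → 627 → 648 → 640: 9+9+10 = 28
Cheapest is 604 → 627 → 648 → 640 at 28 s.
So from 604 the first move is to 627.

627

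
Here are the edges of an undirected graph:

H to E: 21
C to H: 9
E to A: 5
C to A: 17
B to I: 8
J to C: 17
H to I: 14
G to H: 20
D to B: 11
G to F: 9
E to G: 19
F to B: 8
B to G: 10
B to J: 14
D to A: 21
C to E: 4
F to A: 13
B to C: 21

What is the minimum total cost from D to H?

Enumerating some paths:
D - A - E - C - H: 21+5+4+9 = 39
D - B - I - H: 11+8+14 = 33
Cheapest is D - B - I - H at 33.

33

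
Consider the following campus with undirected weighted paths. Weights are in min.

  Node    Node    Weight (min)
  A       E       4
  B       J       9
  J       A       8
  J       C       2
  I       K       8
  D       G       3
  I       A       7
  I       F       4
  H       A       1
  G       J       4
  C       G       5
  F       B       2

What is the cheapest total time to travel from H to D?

16 min

Compare a few routes:
H - A - J - G - D: 1+8+4+3 = 16
H - A - J - C - G - D: 1+8+2+5+3 = 19
H - A - I - F - B - J - C - G - D: 1+7+4+2+9+2+5+3 = 33
H - A - I - F - B - J - G - D: 1+7+4+2+9+4+3 = 30
Cheapest is H - A - J - G - D at 16 min.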